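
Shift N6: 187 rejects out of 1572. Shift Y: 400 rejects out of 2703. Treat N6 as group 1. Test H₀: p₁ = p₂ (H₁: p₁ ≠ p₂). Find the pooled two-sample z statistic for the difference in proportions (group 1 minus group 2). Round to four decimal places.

z = -2.6589

p̂₁ = 187/1572 ≈ 0.118957, p̂₂ = 400/2703 ≈ 0.147984.
Pooled p̂ = (187+400)/(1572+2703) = 587/4275 = 0.137310.
SE = √(p̂(1−p̂)(1/n₁+1/n₂)) = √(0.137310·0.862690·0.00100609) = √(0.000119178) = 0.010917.
z = (0.118957 − 0.147984)/0.010917 = -0.029027/0.010917 = -2.6589.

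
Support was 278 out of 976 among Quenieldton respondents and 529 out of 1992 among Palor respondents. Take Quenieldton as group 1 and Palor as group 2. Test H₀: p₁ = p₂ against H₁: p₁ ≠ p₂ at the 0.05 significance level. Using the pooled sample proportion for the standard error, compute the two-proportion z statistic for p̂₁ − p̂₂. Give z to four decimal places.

p̂₁ = 278/976 = 0.284836, p̂₂ = 529/1992 = 0.265562.
Pooled p̂ = (278+529)/(976+1992) = 807/2968 = 0.271900.
SE = √(p̂(1−p̂)(1/n₁+1/n₂)) = √(0.271900·0.728100·0.0015266) = √(0.000302221) = 0.017385.
z = (0.284836 − 0.265562)/0.017385 = 0.019274/0.017385 = 1.1087.
Two-sided p-value ≈ 2·Φ(−1.109) = 0.2676, so at α = 0.05 we fail to reject H₀.

z = 1.1087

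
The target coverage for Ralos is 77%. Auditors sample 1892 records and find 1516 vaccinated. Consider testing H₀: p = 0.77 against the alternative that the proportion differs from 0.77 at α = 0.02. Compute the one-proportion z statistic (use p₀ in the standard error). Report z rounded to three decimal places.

z = 3.232

p̂ = 1516/1892 = 0.801268.
Standard error under H₀: √(0.77×0.23/1892) = 0.009675.
z = (0.801268 − 0.77)/0.009675 = 0.031268/0.009675 = 3.232.
p-value = 2·P(Z > 3.232) ≈ 0.0012. With α = 0.02, reject H₀.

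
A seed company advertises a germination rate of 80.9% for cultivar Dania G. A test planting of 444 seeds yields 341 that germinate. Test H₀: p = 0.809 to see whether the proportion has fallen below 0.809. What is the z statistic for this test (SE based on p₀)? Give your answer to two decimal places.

z = -2.20

p̂ = 341/444 = 0.76802.
SE = √(p₀(1−p₀)/n) = √(0.15452/444) = 0.01866.
z = (0.76802 − 0.809)/0.01866 = -0.04098/0.01866 = -2.20.
p-value = P(Z < -2.197) ≈ 0.0140.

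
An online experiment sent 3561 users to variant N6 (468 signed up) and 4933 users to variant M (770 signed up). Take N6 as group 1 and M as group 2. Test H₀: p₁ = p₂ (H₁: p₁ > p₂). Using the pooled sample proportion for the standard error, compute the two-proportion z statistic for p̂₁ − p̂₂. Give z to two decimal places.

p̂₁ = 468/3561 = 0.13142, p̂₂ = 770/4933 = 0.15609.
Pooled p̂ = (468+770)/(3561+4933) = 1238/8494 = 0.14575.
SE = √(0.124507 × 0.000483536) = 0.00776.
z = (0.13142 − 0.15609)/0.00776 = -0.02467/0.00776 = -3.18.
p-value = P(Z > -3.179) ≈ 0.9993.

z = -3.18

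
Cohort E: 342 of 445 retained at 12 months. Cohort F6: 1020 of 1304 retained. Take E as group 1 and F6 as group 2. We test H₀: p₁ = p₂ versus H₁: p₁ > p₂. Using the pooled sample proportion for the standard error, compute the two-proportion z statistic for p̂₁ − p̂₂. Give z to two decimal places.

z = -0.60

p̂₁ = 342/445 ≈ 0.7685, p̂₂ = 1020/1304 ≈ 0.7822.
Pooled p̂ = (342+1020)/(445+1304) = 1362/1749 = 0.7787.
SE = √(p̂(1−p̂)(1/n₁+1/n₂)) = √(0.7787·0.2213·0.00301406) = √(0.000519351) = 0.0228.
z = (0.7685 − 0.7822)/0.0228 = -0.0137/0.0228 = -0.60.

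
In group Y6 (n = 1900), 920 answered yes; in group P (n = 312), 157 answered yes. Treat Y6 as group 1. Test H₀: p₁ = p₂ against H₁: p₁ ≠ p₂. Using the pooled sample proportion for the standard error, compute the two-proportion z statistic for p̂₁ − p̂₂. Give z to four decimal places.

z = -0.6221

p̂₁ = 920/1900 = 0.484211, p̂₂ = 157/312 = 0.503205.
Pooled p̂ = (920+157)/(1900+312) = 1077/2212 = 0.486890.
SE = √(0.249828 × 0.00373144) = 0.030532.
z = (0.484211 − 0.503205)/0.030532 = -0.018994/0.030532 = -0.6221.
p-value = 2·P(Z > 0.622) ≈ 0.5339.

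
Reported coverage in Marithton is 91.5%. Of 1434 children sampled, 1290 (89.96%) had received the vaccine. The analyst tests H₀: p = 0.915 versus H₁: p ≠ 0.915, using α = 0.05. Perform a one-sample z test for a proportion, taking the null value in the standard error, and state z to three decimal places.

p̂ = 1290/1434 = 0.8995816.
Standard error under H₀: √(0.915×0.085/1434) = 0.0073645.
z = (0.8995816 − 0.915)/0.0073645 = -0.0154184/0.0073645 = -2.094.
Two-sided p-value ≈ 2·Φ(−2.094) = 0.0363. With α = 0.05, reject H₀.

z = -2.094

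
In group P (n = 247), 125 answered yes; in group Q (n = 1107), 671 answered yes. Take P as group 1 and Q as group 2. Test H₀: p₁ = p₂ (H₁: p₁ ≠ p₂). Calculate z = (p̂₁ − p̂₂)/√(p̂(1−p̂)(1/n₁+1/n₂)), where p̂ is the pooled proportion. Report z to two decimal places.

p̂₁ = 125/247 ≈ 0.5061, p̂₂ = 671/1107 ≈ 0.6061.
Pooled p̂ = (125+671)/(247+1107) = 796/1354 = 0.5879.
SE = √(0.242276 × 0.00495193) = 0.0346.
z = (0.5061 − 0.6061)/0.0346 = -0.1000/0.0346 = -2.89.

z = -2.89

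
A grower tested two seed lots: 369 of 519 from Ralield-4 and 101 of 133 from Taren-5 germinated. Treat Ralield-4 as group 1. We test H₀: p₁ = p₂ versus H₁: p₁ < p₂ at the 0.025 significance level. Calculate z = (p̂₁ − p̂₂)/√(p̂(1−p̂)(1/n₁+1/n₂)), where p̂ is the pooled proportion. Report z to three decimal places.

z = -1.111

p̂₁ = 369/519 ≈ 0.71098, p̂₂ = 101/133 ≈ 0.75940.
Pooled p̂ = (369+101)/(519+133) = 470/652 = 0.72086.
SE = √(p̂(1−p̂)(1/n₁+1/n₂)) = √(0.72086·0.27914·0.00944558) = √(0.00190065) = 0.04360.
z = (0.71098 − 0.75940)/0.04360 = -0.04842/0.04360 = -1.111.
p-value = P(Z < -1.111) ≈ 0.1334; since p > α = 0.025, fail to reject H₀.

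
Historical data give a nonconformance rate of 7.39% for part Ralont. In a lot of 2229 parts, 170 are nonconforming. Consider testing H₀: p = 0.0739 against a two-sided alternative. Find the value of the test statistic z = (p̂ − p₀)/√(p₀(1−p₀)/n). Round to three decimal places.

p̂ = 170/2229 ≈ 0.076267.
Under H₀, SE = √(0.0739·0.9261/2229) = √(3.07038e-05) = 0.005541.
z = (0.076267 − 0.0739)/0.005541 = 0.002367/0.005541 = 0.427.
Two-sided p-value ≈ 2·Φ(−0.427) = 0.6692.

z = 0.427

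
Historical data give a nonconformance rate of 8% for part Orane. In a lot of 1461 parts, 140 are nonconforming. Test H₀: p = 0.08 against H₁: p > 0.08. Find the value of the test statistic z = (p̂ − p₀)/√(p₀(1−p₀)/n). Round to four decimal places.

z = 2.2296

p̂ = 140/1461 = 0.0958248.
SE = √(p₀(1−p₀)/n) = √(0.0736/1461) = 0.0070976.
z = (0.0958248 − 0.08)/0.0070976 = 0.0158248/0.0070976 = 2.2296.
p-value = P(Z > 2.230) ≈ 0.0129.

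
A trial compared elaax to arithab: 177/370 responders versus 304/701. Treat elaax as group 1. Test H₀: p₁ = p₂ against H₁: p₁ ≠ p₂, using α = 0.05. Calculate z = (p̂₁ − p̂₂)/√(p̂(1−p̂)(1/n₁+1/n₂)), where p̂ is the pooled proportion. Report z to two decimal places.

z = 1.40

p̂₁ = 177/370 = 0.4784, p̂₂ = 304/701 = 0.4337.
Pooled p̂ = (177+304)/(370+701) = 481/1071 = 0.4491.
SE = √(0.247411 × 0.00412924) = 0.0320.
z = (0.4784 − 0.4337)/0.0320 = 0.0447/0.0320 = 1.40.
Two-sided p-value ≈ 2·Φ(−1.399) = 0.1618, so at α = 0.05 we fail to reject H₀.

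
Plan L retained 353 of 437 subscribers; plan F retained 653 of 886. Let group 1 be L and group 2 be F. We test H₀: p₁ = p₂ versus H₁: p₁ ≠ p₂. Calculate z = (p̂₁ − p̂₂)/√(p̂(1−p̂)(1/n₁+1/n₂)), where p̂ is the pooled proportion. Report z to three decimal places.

z = 2.836

p̂₁ = 353/437 ≈ 0.80778, p̂₂ = 653/886 ≈ 0.73702.
Pooled p̂ = (353+653)/(437+886) = 1006/1323 = 0.76039.
SE = √(p̂(1−p̂)(1/n₁+1/n₂)) = √(0.76039·0.23961·0.003417) = √(0.000622561) = 0.02495.
z = (0.80778 − 0.73702)/0.02495 = 0.07076/0.02495 = 2.836.
Two-sided p-value ≈ 2·Φ(−2.836) = 0.0046.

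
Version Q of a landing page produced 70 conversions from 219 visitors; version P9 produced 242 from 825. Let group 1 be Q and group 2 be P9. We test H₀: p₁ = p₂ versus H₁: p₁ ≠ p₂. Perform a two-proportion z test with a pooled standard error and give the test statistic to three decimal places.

z = 0.756

p̂₁ = 70/219 = 0.31963, p̂₂ = 242/825 = 0.29333.
Pooled p̂ = (70+242)/(219+825) = 312/1044 = 0.29885.
SE = √(p̂(1−p̂)(1/n₁+1/n₂)) = √(0.29885·0.70115·0.00577833) = √(0.00121079) = 0.03480.
z = (0.31963 − 0.29333)/0.03480 = 0.02630/0.03480 = 0.756.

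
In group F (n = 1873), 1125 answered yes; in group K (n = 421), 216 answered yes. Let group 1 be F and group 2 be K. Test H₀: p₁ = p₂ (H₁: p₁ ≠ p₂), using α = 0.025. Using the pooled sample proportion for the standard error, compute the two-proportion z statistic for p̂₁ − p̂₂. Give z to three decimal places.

p̂₁ = 1125/1873 ≈ 0.60064, p̂₂ = 216/421 ≈ 0.51306.
Pooled p̂ = (1125+216)/(1873+421) = 1341/2294 = 0.58457.
SE = √(p̂(1−p̂)(1/n₁+1/n₂)) = √(0.58457·0.41543·0.0029092) = √(0.000706494) = 0.02658.
z = (0.60064 − 0.51306)/0.02658 = 0.08758/0.02658 = 3.295.
Two-sided p-value ≈ 2·Φ(−3.295) = 0.0010; since p < α = 0.025, reject H₀.

z = 3.295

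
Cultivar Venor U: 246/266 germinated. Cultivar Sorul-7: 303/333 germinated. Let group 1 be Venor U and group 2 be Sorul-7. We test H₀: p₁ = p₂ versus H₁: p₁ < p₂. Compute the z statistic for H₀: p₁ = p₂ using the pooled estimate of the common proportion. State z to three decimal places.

p̂₁ = 246/266 = 0.92481, p̂₂ = 303/333 = 0.90991.
Pooled p̂ = (246+303)/(266+333) = 549/599 = 0.91653.
SE = √(p̂(1−p̂)(1/n₁+1/n₂)) = √(0.91653·0.08347·0.0067624) = √(0.000517356) = 0.02275.
z = (0.92481 − 0.90991)/0.02275 = 0.01490/0.02275 = 0.655.

z = 0.655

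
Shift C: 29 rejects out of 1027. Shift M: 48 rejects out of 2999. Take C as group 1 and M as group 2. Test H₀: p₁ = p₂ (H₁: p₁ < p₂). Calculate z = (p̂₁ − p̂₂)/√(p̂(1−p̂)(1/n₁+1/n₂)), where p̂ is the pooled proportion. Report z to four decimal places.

p̂₁ = 29/1027 ≈ 0.0282376, p̂₂ = 48/2999 ≈ 0.0160053.
Pooled p̂ = (29+48)/(1027+2999) = 77/4026 = 0.0191257.
SE = √(p̂(1−p̂)(1/n₁+1/n₂)) = √(0.0191257·0.9808743·0.00130715) = √(2.45221e-05) = 0.0049520.
z = (0.0282376 − 0.0160053)/0.0049520 = 0.0122323/0.0049520 = 2.4702.
p-value = P(Z < 2.470) ≈ 0.9932.

z = 2.4702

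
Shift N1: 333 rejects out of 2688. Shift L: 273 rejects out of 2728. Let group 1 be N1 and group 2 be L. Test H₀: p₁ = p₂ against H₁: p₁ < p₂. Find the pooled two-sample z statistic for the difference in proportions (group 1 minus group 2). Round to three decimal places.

z = 2.779

p̂₁ = 333/2688 ≈ 0.123884, p̂₂ = 273/2728 ≈ 0.100073.
Pooled p̂ = (333+273)/(2688+2728) = 606/5416 = 0.111891.
SE = √(p̂(1−p̂)(1/n₁+1/n₂)) = √(0.111891·0.888109·0.000738593) = √(7.33948e-05) = 0.008567.
z = (0.123884 − 0.100073)/0.008567 = 0.023811/0.008567 = 2.779.
p-value = P(Z < 2.779) ≈ 0.9973.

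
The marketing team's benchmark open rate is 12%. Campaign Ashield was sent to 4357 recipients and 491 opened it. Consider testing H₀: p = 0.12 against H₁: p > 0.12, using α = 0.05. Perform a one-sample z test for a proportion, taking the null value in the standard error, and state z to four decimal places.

p̂ = 491/4357 = 0.1126922.
Under H₀, SE = √(0.12·0.88/4357) = √(2.42369e-05) = 0.0049231.
z = (0.1126922 − 0.12)/0.0049231 = -0.0073078/0.0049231 = -1.4844.
p-value = P(Z > -1.484) ≈ 0.9311, so at α = 0.05 we fail to reject H₀.

z = -1.4844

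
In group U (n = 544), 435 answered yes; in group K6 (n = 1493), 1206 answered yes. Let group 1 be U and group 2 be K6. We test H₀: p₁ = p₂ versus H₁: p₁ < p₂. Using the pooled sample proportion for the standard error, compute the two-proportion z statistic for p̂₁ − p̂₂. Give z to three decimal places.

z = -0.411

p̂₁ = 435/544 = 0.79963, p̂₂ = 1206/1493 = 0.80777.
Pooled p̂ = (435+1206)/(544+1493) = 1641/2037 = 0.80560.
SE = √(p̂(1−p̂)(1/n₁+1/n₂)) = √(0.80560·0.19440·0.00250803) = √(0.000392784) = 0.01982.
z = (0.79963 − 0.80777)/0.01982 = -0.00814/0.01982 = -0.411.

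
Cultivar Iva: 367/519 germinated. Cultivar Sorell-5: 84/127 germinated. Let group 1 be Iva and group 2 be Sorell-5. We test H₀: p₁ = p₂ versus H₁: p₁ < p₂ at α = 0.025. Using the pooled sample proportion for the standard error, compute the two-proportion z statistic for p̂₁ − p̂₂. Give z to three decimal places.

z = 1.006

p̂₁ = 367/519 = 0.70713, p̂₂ = 84/127 = 0.66142.
Pooled p̂ = (367+84)/(519+127) = 451/646 = 0.69814.
SE = √(p̂(1−p̂)(1/n₁+1/n₂)) = √(0.69814·0.30186·0.0098008) = √(0.00206542) = 0.04545.
z = (0.70713 − 0.66142)/0.04545 = 0.04571/0.04545 = 1.006.
p-value = P(Z < 1.006) ≈ 0.8428; since p > α = 0.025, fail to reject H₀.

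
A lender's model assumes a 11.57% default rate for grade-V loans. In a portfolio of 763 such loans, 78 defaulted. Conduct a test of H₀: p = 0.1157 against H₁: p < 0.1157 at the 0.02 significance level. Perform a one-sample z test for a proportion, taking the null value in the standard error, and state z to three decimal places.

z = -1.163

p̂ = 78/763 ≈ 0.10223.
Standard error under H₀: √(0.1157×0.8843/763) = 0.01158.
z = (0.10223 − 0.1157)/0.01158 = -0.01347/0.01158 = -1.163.
p-value = P(Z < -1.163) ≈ 0.1223. With α = 0.02, fail to reject H₀.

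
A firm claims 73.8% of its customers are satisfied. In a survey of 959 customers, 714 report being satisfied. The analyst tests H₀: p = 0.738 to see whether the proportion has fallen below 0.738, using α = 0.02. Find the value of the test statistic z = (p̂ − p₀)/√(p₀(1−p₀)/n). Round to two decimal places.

p̂ = 714/959 ≈ 0.7445.
Under H₀, SE = √(0.738·0.262/959) = √(0.000201623) = 0.0142.
z = (0.7445 − 0.738)/0.0142 = 0.0065/0.0142 = 0.46.
p-value = P(Z < 0.460) ≈ 0.6771, so at α = 0.02 we fail to reject H₀.

z = 0.46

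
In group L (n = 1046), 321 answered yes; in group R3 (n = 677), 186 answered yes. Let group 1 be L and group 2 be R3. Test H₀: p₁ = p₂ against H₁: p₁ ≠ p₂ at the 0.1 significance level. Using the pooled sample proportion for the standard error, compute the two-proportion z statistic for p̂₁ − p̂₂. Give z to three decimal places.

z = 1.430

p̂₁ = 321/1046 ≈ 0.30688, p̂₂ = 186/677 ≈ 0.27474.
Pooled p̂ = (321+186)/(1046+677) = 507/1723 = 0.29425.
SE = √(p̂(1−p̂)(1/n₁+1/n₂)) = √(0.29425·0.70575·0.00243313) = √(0.000505284) = 0.02248.
z = (0.30688 − 0.27474)/0.02248 = 0.03214/0.02248 = 1.430.
Two-sided p-value ≈ 2·Φ(−1.430) = 0.1527. With α = 0.1, fail to reject H₀.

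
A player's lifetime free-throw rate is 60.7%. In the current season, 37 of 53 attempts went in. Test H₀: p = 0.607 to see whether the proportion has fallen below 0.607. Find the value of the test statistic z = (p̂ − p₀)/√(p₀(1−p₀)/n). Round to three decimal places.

z = 1.358

p̂ = 37/53 ≈ 0.69811.
Standard error under H₀: √(0.607×0.393/53) = 0.06709.
z = (0.69811 − 0.607)/0.06709 = 0.09111/0.06709 = 1.358.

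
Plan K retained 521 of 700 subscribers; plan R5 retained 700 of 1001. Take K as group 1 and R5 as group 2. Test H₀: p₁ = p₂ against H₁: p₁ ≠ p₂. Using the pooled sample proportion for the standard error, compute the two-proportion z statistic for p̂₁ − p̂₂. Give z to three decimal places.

p̂₁ = 521/700 ≈ 0.74429, p̂₂ = 700/1001 ≈ 0.69930.
Pooled p̂ = (521+700)/(700+1001) = 1221/1701 = 0.71781.
SE = √(p̂(1−p̂)(1/n₁+1/n₂)) = √(0.71781·0.28219·0.00242757) = √(0.000491723) = 0.02217.
z = (0.74429 − 0.69930)/0.02217 = 0.04499/0.02217 = 2.029.
p-value = 2·P(Z > 2.029) ≈ 0.0425.

z = 2.029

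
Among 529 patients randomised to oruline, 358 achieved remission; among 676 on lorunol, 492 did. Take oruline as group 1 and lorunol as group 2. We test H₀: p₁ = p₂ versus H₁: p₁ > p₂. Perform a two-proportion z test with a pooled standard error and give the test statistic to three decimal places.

z = -1.930

p̂₁ = 358/529 ≈ 0.67675, p̂₂ = 492/676 ≈ 0.72781.
Pooled p̂ = (358+492)/(529+676) = 850/1205 = 0.70539.
SE = √(p̂(1−p̂)(1/n₁+1/n₂)) = √(0.70539·0.29461·0.00336965) = √(0.000700258) = 0.02646.
z = (0.67675 − 0.72781)/0.02646 = -0.05106/0.02646 = -1.930.
p-value = P(Z > -1.930) ≈ 0.9732.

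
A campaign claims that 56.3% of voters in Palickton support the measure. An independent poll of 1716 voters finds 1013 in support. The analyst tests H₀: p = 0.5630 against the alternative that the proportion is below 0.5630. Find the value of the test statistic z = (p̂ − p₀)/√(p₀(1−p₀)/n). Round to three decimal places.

z = 2.282

p̂ = 1013/1716 ≈ 0.590326.
Under H₀, SE = √(0.563·0.437/1716) = √(0.000143375) = 0.011974.
z = (0.590326 − 0.563)/0.011974 = 0.027326/0.011974 = 2.282.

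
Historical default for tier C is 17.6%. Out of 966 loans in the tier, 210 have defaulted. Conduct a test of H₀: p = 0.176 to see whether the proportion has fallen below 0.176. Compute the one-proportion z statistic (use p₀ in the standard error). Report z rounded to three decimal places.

p̂ = 210/966 ≈ 0.217391.
SE = √(p₀(1−p₀)/n) = √(0.14502/966) = 0.012253.
z = (0.217391 − 0.176)/0.012253 = 0.041391/0.012253 = 3.378.
p-value = P(Z < 3.378) ≈ 0.9996.

z = 3.378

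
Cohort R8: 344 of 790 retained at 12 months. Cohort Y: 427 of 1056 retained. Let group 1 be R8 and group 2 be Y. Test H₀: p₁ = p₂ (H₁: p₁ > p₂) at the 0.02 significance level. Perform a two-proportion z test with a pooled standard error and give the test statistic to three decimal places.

z = 1.340

p̂₁ = 344/790 = 0.43544, p̂₂ = 427/1056 = 0.40436.
Pooled p̂ = (344+427)/(790+1056) = 771/1846 = 0.41766.
SE = √(p̂(1−p̂)(1/n₁+1/n₂)) = √(0.41766·0.58234·0.00221279) = √(0.000538196) = 0.02320.
z = (0.43544 − 0.40436)/0.02320 = 0.03108/0.02320 = 1.340.
p-value = P(Z > 1.340) ≈ 0.0901. With α = 0.02, fail to reject H₀.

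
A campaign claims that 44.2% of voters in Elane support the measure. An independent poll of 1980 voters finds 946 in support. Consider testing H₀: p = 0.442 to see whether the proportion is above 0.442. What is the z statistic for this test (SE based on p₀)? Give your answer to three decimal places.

z = 3.206

p̂ = 946/1980 ≈ 0.47778.
Under H₀, SE = √(0.442·0.558/1980) = √(0.000124564) = 0.01116.
z = (0.47778 − 0.442)/0.01116 = 0.03578/0.01116 = 3.206.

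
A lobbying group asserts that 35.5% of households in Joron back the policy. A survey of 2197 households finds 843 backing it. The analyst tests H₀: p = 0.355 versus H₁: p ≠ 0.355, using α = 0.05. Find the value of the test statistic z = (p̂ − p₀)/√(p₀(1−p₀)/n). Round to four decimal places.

z = 2.8118

p̂ = 843/2197 = 0.3837051.
Under H₀, SE = √(0.355·0.645/2197) = √(0.000104222) = 0.0102089.
z = (0.3837051 − 0.355)/0.0102089 = 0.0287051/0.0102089 = 2.8118.
Two-sided p-value ≈ 2·Φ(−2.812) = 0.0049; since p < α = 0.05, reject H₀.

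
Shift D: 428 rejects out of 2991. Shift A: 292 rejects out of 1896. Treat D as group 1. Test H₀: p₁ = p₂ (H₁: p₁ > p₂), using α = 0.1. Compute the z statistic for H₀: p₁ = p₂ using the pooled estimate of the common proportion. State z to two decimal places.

p̂₁ = 428/2991 ≈ 0.1431, p̂₂ = 292/1896 ≈ 0.1540.
Pooled p̂ = (428+292)/(2991+1896) = 720/4887 = 0.1473.
SE = √(p̂(1−p̂)(1/n₁+1/n₂)) = √(0.1473·0.8527·0.000861763) = √(0.000108258) = 0.0104.
z = (0.1431 − 0.1540)/0.0104 = -0.0109/0.0104 = -1.05.
p-value = P(Z > -1.049) ≈ 0.8529, so at α = 0.1 we fail to reject H₀.

z = -1.05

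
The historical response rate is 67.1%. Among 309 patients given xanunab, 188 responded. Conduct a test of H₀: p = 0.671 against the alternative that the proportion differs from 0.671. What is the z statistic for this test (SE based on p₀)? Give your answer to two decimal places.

z = -2.34

p̂ = 188/309 = 0.6084.
Standard error under H₀: √(0.671×0.329/309) = 0.0267.
z = (0.6084 − 0.671)/0.0267 = -0.0626/0.0267 = -2.34.
Two-sided p-value ≈ 2·Φ(−2.342) = 0.0192.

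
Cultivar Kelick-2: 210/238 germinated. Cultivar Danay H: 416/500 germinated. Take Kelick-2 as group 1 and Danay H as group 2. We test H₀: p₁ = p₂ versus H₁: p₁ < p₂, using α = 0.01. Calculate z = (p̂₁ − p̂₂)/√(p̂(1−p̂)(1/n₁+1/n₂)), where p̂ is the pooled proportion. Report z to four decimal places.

p̂₁ = 210/238 = 0.882353, p̂₂ = 416/500 = 0.832000.
Pooled p̂ = (210+416)/(238+500) = 626/738 = 0.848238.
SE = √(p̂(1−p̂)(1/n₁+1/n₂)) = √(0.848238·0.151762·0.00620168) = √(0.000798342) = 0.028255.
z = (0.882353 − 0.832000)/0.028255 = 0.050353/0.028255 = 1.7821.
p-value = P(Z < 1.782) ≈ 0.9626. With α = 0.01, fail to reject H₀.

z = 1.7821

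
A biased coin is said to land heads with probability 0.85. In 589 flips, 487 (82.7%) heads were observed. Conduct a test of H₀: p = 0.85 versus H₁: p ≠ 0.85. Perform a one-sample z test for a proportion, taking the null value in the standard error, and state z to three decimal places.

p̂ = 487/589 ≈ 0.82683.
SE = √(p₀(1−p₀)/n) = √(0.1275/589) = 0.01471.
z = (0.82683 − 0.85)/0.01471 = -0.02317/0.01471 = -1.575.

z = -1.575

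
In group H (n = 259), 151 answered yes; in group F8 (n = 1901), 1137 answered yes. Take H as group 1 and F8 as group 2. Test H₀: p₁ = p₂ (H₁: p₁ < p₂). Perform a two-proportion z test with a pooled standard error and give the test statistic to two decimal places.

p̂₁ = 151/259 ≈ 0.5830, p̂₂ = 1137/1901 ≈ 0.5981.
Pooled p̂ = (151+1137)/(259+1901) = 1288/2160 = 0.5963.
SE = √(0.240727 × 0.00438704) = 0.0325.
z = (0.5830 − 0.5981)/0.0325 = -0.0151/0.0325 = -0.46.
p-value = P(Z < -0.464) ≈ 0.3211.

z = -0.46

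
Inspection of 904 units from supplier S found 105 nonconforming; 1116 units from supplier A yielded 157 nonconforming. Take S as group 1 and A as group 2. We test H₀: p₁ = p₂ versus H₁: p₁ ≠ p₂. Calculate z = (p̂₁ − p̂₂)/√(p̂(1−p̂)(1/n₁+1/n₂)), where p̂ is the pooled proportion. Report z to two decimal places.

p̂₁ = 105/904 ≈ 0.1162, p̂₂ = 157/1116 ≈ 0.1407.
Pooled p̂ = (105+157)/(904+1116) = 262/2020 = 0.1297.
SE = √(p̂(1−p̂)(1/n₁+1/n₂)) = √(0.1297·0.8703·0.00200225) = √(0.000226014) = 0.0150.
z = (0.1162 − 0.1407)/0.0150 = -0.0245/0.0150 = -1.63.

z = -1.63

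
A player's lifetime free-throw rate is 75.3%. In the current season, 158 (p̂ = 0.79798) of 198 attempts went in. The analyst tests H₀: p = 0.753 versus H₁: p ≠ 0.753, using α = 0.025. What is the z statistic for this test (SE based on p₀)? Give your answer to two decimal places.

p̂ = 158/198 = 0.7980.
SE = √(p₀(1−p₀)/n) = √(0.18599/198) = 0.0306.
z = (0.7980 − 0.753)/0.0306 = 0.0450/0.0306 = 1.47.
p-value = 2·P(Z > 1.468) ≈ 0.1422. With α = 0.025, fail to reject H₀.

z = 1.47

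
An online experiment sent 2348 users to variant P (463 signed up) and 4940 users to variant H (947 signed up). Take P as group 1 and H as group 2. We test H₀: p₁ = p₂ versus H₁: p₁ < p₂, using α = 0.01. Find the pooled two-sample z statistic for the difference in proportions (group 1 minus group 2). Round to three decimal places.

p̂₁ = 463/2348 = 0.197189, p̂₂ = 947/4940 = 0.191700.
Pooled p̂ = (463+947)/(2348+4940) = 1410/7288 = 0.193469.
SE = √(0.156039 × 0.000628324) = 0.009902.
z = (0.197189 − 0.191700)/0.009902 = 0.005489/0.009902 = 0.554.
p-value = P(Z < 0.554) ≈ 0.7103, so at α = 0.01 we fail to reject H₀.

z = 0.554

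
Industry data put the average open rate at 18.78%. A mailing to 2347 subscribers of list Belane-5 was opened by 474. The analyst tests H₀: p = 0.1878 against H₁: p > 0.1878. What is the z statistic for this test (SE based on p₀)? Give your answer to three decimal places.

z = 1.756

p̂ = 474/2347 ≈ 0.201960.
SE = √(p₀(1−p₀)/n) = √(0.15253/2347) = 0.008062.
z = (0.201960 − 0.1878)/0.008062 = 0.014160/0.008062 = 1.756.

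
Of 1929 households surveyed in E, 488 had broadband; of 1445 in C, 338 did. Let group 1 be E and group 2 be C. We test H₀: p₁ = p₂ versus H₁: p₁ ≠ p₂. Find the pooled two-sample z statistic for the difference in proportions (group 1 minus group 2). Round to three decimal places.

p̂₁ = 488/1929 = 0.25298, p̂₂ = 338/1445 = 0.23391.
Pooled p̂ = (488+338)/(1929+1445) = 826/3374 = 0.24481.
SE = √(0.18488 × 0.00121044) = 0.01496.
z = (0.25298 − 0.23391)/0.01496 = 0.01907/0.01496 = 1.275.
Two-sided p-value ≈ 2·Φ(−1.275) = 0.2024.

z = 1.275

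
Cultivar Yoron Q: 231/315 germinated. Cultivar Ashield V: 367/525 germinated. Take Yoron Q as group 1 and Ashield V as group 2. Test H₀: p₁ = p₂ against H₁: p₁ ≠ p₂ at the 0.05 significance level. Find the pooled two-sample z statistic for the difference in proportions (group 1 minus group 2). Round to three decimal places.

p̂₁ = 231/315 = 0.73333, p̂₂ = 367/525 = 0.69905.
Pooled p̂ = (231+367)/(315+525) = 598/840 = 0.71190.
SE = √(0.205096 × 0.00507937) = 0.03228.
z = (0.73333 − 0.69905)/0.03228 = 0.03428/0.03228 = 1.062.
p-value = 2·P(Z > 1.062) ≈ 0.2881; since p > α = 0.05, fail to reject H₀.

z = 1.062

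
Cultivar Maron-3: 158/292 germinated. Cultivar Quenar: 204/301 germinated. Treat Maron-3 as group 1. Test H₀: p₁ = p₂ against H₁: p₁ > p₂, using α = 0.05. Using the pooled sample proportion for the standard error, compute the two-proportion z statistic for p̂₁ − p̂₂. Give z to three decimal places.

z = -3.411

p̂₁ = 158/292 = 0.54110, p̂₂ = 204/301 = 0.67774.
Pooled p̂ = (158+204)/(292+301) = 362/593 = 0.61046.
SE = √(p̂(1−p̂)(1/n₁+1/n₂)) = √(0.61046·0.38954·0.00674692) = √(0.00160441) = 0.04006.
z = (0.54110 − 0.67774)/0.04006 = -0.13664/0.04006 = -3.411.
p-value = P(Z > -3.411) ≈ 0.9997. With α = 0.05, fail to reject H₀.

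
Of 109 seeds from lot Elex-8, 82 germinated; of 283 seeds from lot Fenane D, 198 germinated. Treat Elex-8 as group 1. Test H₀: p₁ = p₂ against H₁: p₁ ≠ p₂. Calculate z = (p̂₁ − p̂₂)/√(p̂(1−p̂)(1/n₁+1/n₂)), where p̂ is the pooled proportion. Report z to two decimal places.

z = 1.03

p̂₁ = 82/109 ≈ 0.75229, p̂₂ = 198/283 ≈ 0.69965.
Pooled p̂ = (82+198)/(109+283) = 280/392 = 0.71429.
SE = √(p̂(1−p̂)(1/n₁+1/n₂)) = √(0.71429·0.28571·0.0127079) = √(0.00259345) = 0.05093.
z = (0.75229 − 0.69965)/0.05093 = 0.05264/0.05093 = 1.03.
p-value = 2·P(Z > 1.034) ≈ 0.3012.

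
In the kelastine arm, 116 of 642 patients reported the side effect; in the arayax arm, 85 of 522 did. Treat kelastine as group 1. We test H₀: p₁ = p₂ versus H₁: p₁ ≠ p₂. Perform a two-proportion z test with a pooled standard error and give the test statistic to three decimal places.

p̂₁ = 116/642 ≈ 0.18069, p̂₂ = 85/522 ≈ 0.16284.
Pooled p̂ = (116+85)/(642+522) = 201/1164 = 0.17268.
SE = √(p̂(1−p̂)(1/n₁+1/n₂)) = √(0.17268·0.82732·0.00347334) = √(0.000496208) = 0.02228.
z = (0.18069 − 0.16284)/0.02228 = 0.01785/0.02228 = 0.801.

z = 0.801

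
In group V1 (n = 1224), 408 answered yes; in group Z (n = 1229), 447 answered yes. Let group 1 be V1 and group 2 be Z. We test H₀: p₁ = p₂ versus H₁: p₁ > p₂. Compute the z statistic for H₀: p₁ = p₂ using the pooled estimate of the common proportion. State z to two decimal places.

p̂₁ = 408/1224 = 0.3333, p̂₂ = 447/1229 = 0.3637.
Pooled p̂ = (408+447)/(1224+1229) = 855/2453 = 0.3486.
SE = √(0.227064 × 0.00163066) = 0.0192.
z = (0.3333 − 0.3637)/0.0192 = -0.0304/0.0192 = -1.58.
p-value = P(Z > -1.579) ≈ 0.9428.

z = -1.58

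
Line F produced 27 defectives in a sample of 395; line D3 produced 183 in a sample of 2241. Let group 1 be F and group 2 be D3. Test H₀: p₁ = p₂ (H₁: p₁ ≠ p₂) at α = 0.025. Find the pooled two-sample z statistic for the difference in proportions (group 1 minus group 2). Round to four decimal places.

p̂₁ = 27/395 = 0.068354, p̂₂ = 183/2241 = 0.081660.
Pooled p̂ = (27+183)/(395+2241) = 210/2636 = 0.079666.
SE = √(p̂(1−p̂)(1/n₁+1/n₂)) = √(0.079666·0.920334·0.00297787) = √(0.000218336) = 0.014776.
z = (0.068354 − 0.081660)/0.014776 = -0.013306/0.014776 = -0.9005.
p-value = 2·P(Z > 0.900) ≈ 0.3679; since p > α = 0.025, fail to reject H₀.

z = -0.9005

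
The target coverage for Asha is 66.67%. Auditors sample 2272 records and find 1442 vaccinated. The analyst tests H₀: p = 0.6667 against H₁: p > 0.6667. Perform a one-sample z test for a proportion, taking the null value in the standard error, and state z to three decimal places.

z = -3.237

p̂ = 1442/2272 = 0.634683.
Under H₀, SE = √(0.6667·0.3333/2272) = √(9.78042e-05) = 0.009890.
z = (0.634683 − 0.6667)/0.009890 = -0.032017/0.009890 = -3.237.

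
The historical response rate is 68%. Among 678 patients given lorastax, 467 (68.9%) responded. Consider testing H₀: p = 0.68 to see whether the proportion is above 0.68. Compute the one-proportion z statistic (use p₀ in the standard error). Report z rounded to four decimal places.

z = 0.4907

p̂ = 467/678 = 0.688791.
SE = √(p₀(1−p₀)/n) = √(0.2176/678) = 0.017915.
z = (0.688791 − 0.68)/0.017915 = 0.008791/0.017915 = 0.4907.
p-value = P(Z > 0.491) ≈ 0.3118.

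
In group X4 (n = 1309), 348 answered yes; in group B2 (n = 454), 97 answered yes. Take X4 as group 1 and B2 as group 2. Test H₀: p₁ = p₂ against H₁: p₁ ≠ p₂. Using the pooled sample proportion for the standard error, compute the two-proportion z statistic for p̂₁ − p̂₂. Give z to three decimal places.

z = 2.206

p̂₁ = 348/1309 = 0.26585, p̂₂ = 97/454 = 0.21366.
Pooled p̂ = (348+97)/(1309+454) = 445/1763 = 0.25241.
SE = √(0.1887 × 0.00296659) = 0.02366.
z = (0.26585 − 0.21366)/0.02366 = 0.05219/0.02366 = 2.206.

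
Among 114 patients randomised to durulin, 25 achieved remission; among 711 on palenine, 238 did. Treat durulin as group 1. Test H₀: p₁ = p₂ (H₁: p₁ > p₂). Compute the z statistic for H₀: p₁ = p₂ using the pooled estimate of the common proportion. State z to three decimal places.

z = -2.455

p̂₁ = 25/114 ≈ 0.219298, p̂₂ = 238/711 ≈ 0.334740.
Pooled p̂ = (25+238)/(114+711) = 263/825 = 0.318788.
SE = √(0.217162 × 0.0101784) = 0.047015.
z = (0.219298 − 0.334740)/0.047015 = -0.115442/0.047015 = -2.455.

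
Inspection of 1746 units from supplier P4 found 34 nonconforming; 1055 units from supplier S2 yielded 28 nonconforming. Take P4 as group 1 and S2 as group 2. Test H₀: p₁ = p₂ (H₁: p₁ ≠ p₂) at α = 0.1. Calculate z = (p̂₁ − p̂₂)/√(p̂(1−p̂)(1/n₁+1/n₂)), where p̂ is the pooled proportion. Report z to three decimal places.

z = -1.232

p̂₁ = 34/1746 = 0.01947, p̂₂ = 28/1055 = 0.02654.
Pooled p̂ = (34+28)/(1746+1055) = 62/2801 = 0.02213.
SE = √(0.021645 × 0.0015206) = 0.00574.
z = (0.01947 − 0.02654)/0.00574 = -0.00707/0.00574 = -1.232.
p-value = 2·P(Z > 1.232) ≈ 0.2180; since p > α = 0.1, fail to reject H₀.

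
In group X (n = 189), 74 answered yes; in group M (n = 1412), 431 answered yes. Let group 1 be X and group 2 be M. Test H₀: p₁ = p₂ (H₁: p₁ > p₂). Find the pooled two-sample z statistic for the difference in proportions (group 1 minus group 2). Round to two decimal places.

z = 2.40

p̂₁ = 74/189 ≈ 0.3915, p̂₂ = 431/1412 ≈ 0.3052.
Pooled p̂ = (74+431)/(189+1412) = 505/1601 = 0.3154.
SE = √(0.215933 × 0.00599922) = 0.0360.
z = (0.3915 − 0.3052)/0.0360 = 0.0863/0.0360 = 2.40.
p-value = P(Z > 2.398) ≈ 0.0083.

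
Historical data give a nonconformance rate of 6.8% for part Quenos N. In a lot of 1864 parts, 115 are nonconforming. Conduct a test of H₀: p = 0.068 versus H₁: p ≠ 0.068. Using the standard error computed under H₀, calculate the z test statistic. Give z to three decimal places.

z = -1.081

p̂ = 115/1864 = 0.06170.
Standard error under H₀: √(0.068×0.932/1864) = 0.00583.
z = (0.06170 − 0.068)/0.00583 = -0.00630/0.00583 = -1.081.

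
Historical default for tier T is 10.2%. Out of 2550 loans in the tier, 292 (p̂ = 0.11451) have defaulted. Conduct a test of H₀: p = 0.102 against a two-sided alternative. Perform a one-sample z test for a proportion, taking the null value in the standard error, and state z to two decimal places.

z = 2.09

p̂ = 292/2550 = 0.11451.
SE = √(p₀(1−p₀)/n) = √(0.091596/2550) = 0.00599.
z = (0.11451 − 0.102)/0.00599 = 0.01251/0.00599 = 2.09.
p-value = 2·P(Z > 2.087) ≈ 0.0369.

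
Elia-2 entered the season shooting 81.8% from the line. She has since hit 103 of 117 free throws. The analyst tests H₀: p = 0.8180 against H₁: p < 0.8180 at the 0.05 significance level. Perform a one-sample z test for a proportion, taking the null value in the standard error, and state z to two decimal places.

p̂ = 103/117 ≈ 0.8803.
Under H₀, SE = √(0.818·0.182/117) = √(0.00127244) = 0.0357.
z = (0.8803 − 0.818)/0.0357 = 0.0623/0.0357 = 1.75.
p-value = P(Z < 1.748) ≈ 0.9597; since p > α = 0.05, fail to reject H₀.

z = 1.75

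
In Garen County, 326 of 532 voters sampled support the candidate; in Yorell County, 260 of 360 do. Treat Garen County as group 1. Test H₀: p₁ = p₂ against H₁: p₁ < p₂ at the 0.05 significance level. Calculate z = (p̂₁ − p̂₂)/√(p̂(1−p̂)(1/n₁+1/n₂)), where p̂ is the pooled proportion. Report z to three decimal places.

z = -3.378

p̂₁ = 326/532 ≈ 0.61278, p̂₂ = 260/360 ≈ 0.72222.
Pooled p̂ = (326+260)/(532+360) = 586/892 = 0.65695.
SE = √(p̂(1−p̂)(1/n₁+1/n₂)) = √(0.65695·0.34305·0.00465748) = √(0.00104964) = 0.03240.
z = (0.61278 − 0.72222)/0.03240 = -0.10944/0.03240 = -3.378.
p-value = P(Z < -3.378) ≈ 0.0004; since p < α = 0.05, reject H₀.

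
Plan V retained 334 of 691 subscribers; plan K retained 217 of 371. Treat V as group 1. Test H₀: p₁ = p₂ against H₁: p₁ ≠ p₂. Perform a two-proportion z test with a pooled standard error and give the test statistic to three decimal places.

p̂₁ = 334/691 ≈ 0.48336, p̂₂ = 217/371 ≈ 0.58491.
Pooled p̂ = (334+217)/(691+371) = 551/1062 = 0.51883.
SE = √(p̂(1−p̂)(1/n₁+1/n₂)) = √(0.51883·0.48117·0.0041426) = √(0.00103418) = 0.03216.
z = (0.48336 − 0.58491)/0.03216 = -0.10155/0.03216 = -3.158.

z = -3.158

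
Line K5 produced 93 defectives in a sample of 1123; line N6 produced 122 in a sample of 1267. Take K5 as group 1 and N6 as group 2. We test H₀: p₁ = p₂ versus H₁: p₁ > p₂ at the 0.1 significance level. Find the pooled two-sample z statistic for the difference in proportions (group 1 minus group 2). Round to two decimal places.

z = -1.15

p̂₁ = 93/1123 ≈ 0.0828, p̂₂ = 122/1267 ≈ 0.0963.
Pooled p̂ = (93+122)/(1123+1267) = 215/2390 = 0.0900.
SE = √(p̂(1−p̂)(1/n₁+1/n₂)) = √(0.0900·0.9100·0.00167974) = √(0.000137513) = 0.0117.
z = (0.0828 − 0.0963)/0.0117 = -0.0135/0.0117 = -1.15.
p-value = P(Z > -1.149) ≈ 0.8748. With α = 0.1, fail to reject H₀.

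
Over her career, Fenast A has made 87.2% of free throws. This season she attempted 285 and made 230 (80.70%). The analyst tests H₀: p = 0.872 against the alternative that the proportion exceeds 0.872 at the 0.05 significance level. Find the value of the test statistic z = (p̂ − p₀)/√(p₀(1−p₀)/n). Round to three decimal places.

p̂ = 230/285 = 0.807018.
Under H₀, SE = √(0.872·0.128/285) = √(0.000391635) = 0.019790.
z = (0.807018 − 0.872)/0.019790 = -0.064982/0.019790 = -3.284.
p-value = P(Z > -3.284) ≈ 0.9995, so at α = 0.05 we fail to reject H₀.

z = -3.284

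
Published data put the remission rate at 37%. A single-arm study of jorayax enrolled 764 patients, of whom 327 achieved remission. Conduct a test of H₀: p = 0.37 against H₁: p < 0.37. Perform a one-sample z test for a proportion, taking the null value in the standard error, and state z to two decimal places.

z = 3.32

p̂ = 327/764 = 0.42801.
Under H₀, SE = √(0.37·0.63/764) = √(0.000305105) = 0.01747.
z = (0.42801 − 0.37)/0.01747 = 0.05801/0.01747 = 3.32.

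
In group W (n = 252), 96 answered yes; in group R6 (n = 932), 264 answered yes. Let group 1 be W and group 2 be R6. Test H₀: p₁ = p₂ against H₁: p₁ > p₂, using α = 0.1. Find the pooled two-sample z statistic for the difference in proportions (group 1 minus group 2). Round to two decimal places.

z = 2.99

p̂₁ = 96/252 = 0.3810, p̂₂ = 264/932 = 0.2833.
Pooled p̂ = (96+264)/(252+932) = 360/1184 = 0.3041.
SE = √(p̂(1−p̂)(1/n₁+1/n₂)) = √(0.3041·0.6959·0.00504122) = √(0.00106675) = 0.0327.
z = (0.3810 − 0.2833)/0.0327 = 0.0977/0.0327 = 2.99.
p-value = P(Z > 2.991) ≈ 0.0014; since p < α = 0.1, reject H₀.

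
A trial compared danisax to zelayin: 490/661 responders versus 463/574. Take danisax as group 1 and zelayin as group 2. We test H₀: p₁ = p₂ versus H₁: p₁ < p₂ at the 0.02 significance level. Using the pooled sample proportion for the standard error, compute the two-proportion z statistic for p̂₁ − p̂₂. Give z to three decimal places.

z = -2.727

p̂₁ = 490/661 ≈ 0.74130, p̂₂ = 463/574 ≈ 0.80662.
Pooled p̂ = (490+463)/(661+574) = 953/1235 = 0.77166.
SE = √(0.176201 × 0.00325502) = 0.02395.
z = (0.74130 − 0.80662)/0.02395 = -0.06532/0.02395 = -2.727.
p-value = P(Z < -2.727) ≈ 0.0032. With α = 0.02, reject H₀.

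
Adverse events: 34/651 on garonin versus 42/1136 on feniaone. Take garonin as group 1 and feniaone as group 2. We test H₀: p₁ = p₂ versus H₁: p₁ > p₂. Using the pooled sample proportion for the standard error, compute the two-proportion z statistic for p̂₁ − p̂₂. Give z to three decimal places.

p̂₁ = 34/651 ≈ 0.05223, p̂₂ = 42/1136 ≈ 0.03697.
Pooled p̂ = (34+42)/(651+1136) = 76/1787 = 0.04253.
SE = √(p̂(1−p̂)(1/n₁+1/n₂)) = √(0.04253·0.95747·0.00241638) = √(9.83965e-05) = 0.00992.
z = (0.05223 − 0.03697)/0.00992 = 0.01526/0.00992 = 1.538.
p-value = P(Z > 1.538) ≈ 0.0620.

z = 1.538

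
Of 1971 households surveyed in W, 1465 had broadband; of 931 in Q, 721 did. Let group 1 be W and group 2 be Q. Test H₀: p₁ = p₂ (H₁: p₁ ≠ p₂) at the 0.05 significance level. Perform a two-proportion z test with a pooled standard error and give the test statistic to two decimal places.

z = -1.82

p̂₁ = 1465/1971 = 0.7433, p̂₂ = 721/931 = 0.7744.
Pooled p̂ = (1465+721)/(1971+931) = 2186/2902 = 0.7533.
SE = √(0.185852 × 0.00158147) = 0.0171.
z = (0.7433 − 0.7744)/0.0171 = -0.0311/0.0171 = -1.82.
p-value = 2·P(Z > 1.817) ≈ 0.0691. With α = 0.05, fail to reject H₀.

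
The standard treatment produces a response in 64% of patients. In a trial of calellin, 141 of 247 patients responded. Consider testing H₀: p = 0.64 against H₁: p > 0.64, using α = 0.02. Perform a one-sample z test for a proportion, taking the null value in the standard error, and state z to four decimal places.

z = -2.2641

p̂ = 141/247 = 0.570850.
SE = √(p₀(1−p₀)/n) = √(0.2304/247) = 0.030542.
z = (0.570850 − 0.64)/0.030542 = -0.069150/0.030542 = -2.2641.
p-value = P(Z > -2.264) ≈ 0.9882. With α = 0.02, fail to reject H₀.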